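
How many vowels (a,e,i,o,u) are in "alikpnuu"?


Input string: 'alikpnuu'
Operation: count vowels (a, e, i, o, u)
Scan: s[0]='a' (vowel), s[1]='l', s[2]='i' (vowel), s[3]='k', s[4]='p', s[5]='n', s[6]='u' (vowel), s[7]='u' (vowel)
Vowels found: 4
Result: 4


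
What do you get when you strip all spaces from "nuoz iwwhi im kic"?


Input string: 'nuoz iwwhi im kic'
Operation: remove all spaces
Words: 'nuoz', 'iwwhi', 'im', 'kic'
Join without spaces: nuoziwwhiimkic


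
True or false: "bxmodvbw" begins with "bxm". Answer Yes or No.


Input string: 'bxmodvbw'
Prefix to check: 'bxm'
First 3 characters of input: 'bxm'
Match: True
Result: Yes


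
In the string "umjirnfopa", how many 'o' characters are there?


Input string: 'umjirnfopa'
Target character: 'o'
Scan each position: s[7]='o'
Matches found at indices: 7
Total: 1


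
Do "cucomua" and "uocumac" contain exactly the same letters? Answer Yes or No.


String 1: 'cucomua' -> sorted: 'accmouu'
String 2: 'uocumac' -> sorted: 'accmouu'
Compare sorted forms: 'accmouu' == 'accmouu'
Anagram: Yes


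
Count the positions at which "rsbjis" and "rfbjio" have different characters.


String 1: 'rsbjis'
String 2: 'rfbjio'
Compare each position: pos 0: 'r'=='r', pos 1: 's'!='f', pos 2: 'b'=='b', pos 3: 'j'=='j', pos 4: 'i'=='i', pos 5: 's'!='o'
Differing positions: 2
Hamming distance: 2


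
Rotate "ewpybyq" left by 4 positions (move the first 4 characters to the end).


Input: 'ewpybyq', shift = 4
Operation: split at index 4 and swap parts
Front part s[0:4] = 'ewpy'
Back part s[4:] = 'byq'
Rotated = back + front = 'byq' + 'ewpy'
Result: byqewpy


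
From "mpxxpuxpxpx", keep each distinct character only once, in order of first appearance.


Input: 'mpxxpuxpxpx'
Operation: keep first occurrence of each character
Scan: s[0]='m' new -> keep; s[1]='p' new -> keep; s[2]='x' new -> keep; s[3]='x' seen -> skip; s[4]='p' seen -> skip; s[5]='u' new -> keep; s[6]='x' seen -> skip; s[7]='p' seen -> skip; s[8]='x' seen -> skip; s[9]='p' seen -> skip; s[10]='x' seen -> skip
Result: mpxu


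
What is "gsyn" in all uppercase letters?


Input string: 'gsyn'
Operation: convert each letter to uppercase
Mapping: 'g'->'G', 's'->'S', 'y'->'Y', 'n'->'N'
Result: GSYN


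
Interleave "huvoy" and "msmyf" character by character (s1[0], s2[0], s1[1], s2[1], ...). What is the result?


String 1: 'huvoy'
String 2: 'msmyf'
Operation: alternate characters
Pairs: 'h'+'m', 'u'+'s', 'v'+'m', 'o'+'y', 'y'+'f'
Result: hmusvmoyyf


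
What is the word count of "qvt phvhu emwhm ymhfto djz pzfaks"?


Input string: 'qvt phvhu emwhm ymhfto djz pzfaks'
Operation: split by spaces
Words found: 'qvt', 'phvhu', 'emwhm', 'ymhfto', 'djz', 'pzfaks'
Word count: 6


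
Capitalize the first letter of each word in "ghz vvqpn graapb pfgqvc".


Input string: 'ghz vvqpn graapb pfgqvc'
Operation: capitalize first letter of each word
Word transformations: 'ghz'->'Ghz', 'vvqpn'->'Vvqpn', 'graapb'->'Graapb', 'pfgqvc'->'Pfgqvc'
Result: Ghz Vvqpn Graapb Pfgqvc


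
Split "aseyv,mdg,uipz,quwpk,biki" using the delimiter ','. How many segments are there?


Input string: 'aseyv,mdg,uipz,quwpk,biki'
Delimiter: ','
Split result: 'aseyv', 'mdg', 'uipz', 'quwpk', 'biki'
Number of parts: 5


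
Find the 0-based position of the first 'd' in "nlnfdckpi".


Input string: 'nlnfdckpi'
Target: 'd'
Scanning left to right: s[0]='n', s[1]='l', s[2]='n', s[3]='f', s[4]='d'
First match at index: 4


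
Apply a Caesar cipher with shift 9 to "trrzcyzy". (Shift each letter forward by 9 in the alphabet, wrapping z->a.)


Input: 'trrzcyzy', shift = 9
Operation: for each letter, (position + 9) mod 26
Mapping: 't'(19+9=28, 28 mod 26=2)->'c', 'r'(17+9=26, 26 mod 26=0)->'a', 'r'(17+9=26, 26 mod 26=0)->'a', 'z'(25+9=34, 34 mod 26=8)->'i', 'c'(2+9=11)->'l', 'y'(24+9=33, 33 mod 26=7)->'h', 'z'(25+9=34, 34 mod 26=8)->'i', 'y'(24+9=33, 33 mod 26=7)->'h'
Result: caailhih


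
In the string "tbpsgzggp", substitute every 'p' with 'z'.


Input string: 'tbpsgzggp'
Operation: replace 'p' with 'z'
Positions of 'p': 2, 8
After replacement: tbzsgzggz


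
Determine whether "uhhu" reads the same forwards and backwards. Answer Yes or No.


Input string: 'uhhu'
Reversed: 'uhhu'
Compare pairs: s[0]='u' vs s[3]='u' (match), s[1]='h' vs s[2]='h' (match)
Palindrome: Yes


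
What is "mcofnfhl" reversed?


Input string: 'mcofnfhl'
Operation: reverse character order
Original order: 'm' -> 'c' -> 'o' -> 'f' -> 'n' -> 'f' -> 'h' -> 'l'
Reversed order: 'l' -> 'h' -> 'f' -> 'n' -> 'f' -> 'o' -> 'c' -> 'm'
Result: lhfnfocm


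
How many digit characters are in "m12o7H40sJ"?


Input string: 'm12o7H40sJ'
Operation: count digit characters (0-9)
Scan: 'm', '1'(digit), '2'(digit), 'o', '7'(digit), 'H', '4'(digit), '0'(digit), 's', 'J'
Digits found: 5
Result: 5


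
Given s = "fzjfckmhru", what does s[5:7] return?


Input string: 'fzjfckmhru'
Operation: slice [5:7]
Extract characters: s[5]='k', s[6]='m'
Result: km


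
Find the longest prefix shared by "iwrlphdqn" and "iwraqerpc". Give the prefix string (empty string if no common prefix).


String 1: 'iwrlphdqn'
String 2: 'iwraqerpc'
Compare position by position:
pos 0: 'i' vs 'i' match
pos 1: 'w' vs 'w' match
pos 2: 'r' vs 'r' match
pos 3: 'l' vs 'a' differ -> stop
Longest common prefix: "iwr" (length 3)


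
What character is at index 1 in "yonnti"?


Input string: 'yonnti'
Operation: get character at index 1
Index mapping: s[0]='y', s[1]='o'
Result: 'o'


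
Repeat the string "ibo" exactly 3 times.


Input string: 'ibo'
Operation: repeat 3 times
Concatenation: 'ibo' + 'ibo' + 'ibo'
Result: iboiboibo


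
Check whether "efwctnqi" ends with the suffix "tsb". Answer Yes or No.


Input string: 'efwctnqi'
Suffix to check: 'tsb'
Last 3 characters of input: 'nqi'
Match: False
Result: No


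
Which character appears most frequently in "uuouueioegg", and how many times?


Input: 'uuouueioegg'
Operation: tally each character
Counts: 'e':2, 'g':2, 'i':1, 'o':2, 'u':4
Maximum: 'u' appears 4 times


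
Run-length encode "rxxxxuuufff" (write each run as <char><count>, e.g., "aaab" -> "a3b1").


Input: 'rxxxxuuufff'
Operation: identify consecutive runs
Runs: 'r' -> r1, 'xxxx' -> x4, 'uuu' -> u3, 'fff' -> f3
Encoded: r1x4u3f3


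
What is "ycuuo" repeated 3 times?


Input string: 'ycuuo'
Operation: repeat 3 times
Concatenation: 'ycuuo' + 'ycuuo' + 'ycuuo'
Result: ycuuoycuuoycuuo


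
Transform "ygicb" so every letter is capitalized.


Input string: 'ygicb'
Operation: convert each letter to uppercase
Mapping: 'y'->'Y', 'g'->'G', 'i'->'I', 'c'->'C', 'b'->'B'
Result: YGICB


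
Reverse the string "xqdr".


Input string: 'xqdr'
Operation: reverse character order
Original order: 'x' -> 'q' -> 'd' -> 'r'
Reversed order: 'r' -> 'd' -> 'q' -> 'x'
Result: rdqx


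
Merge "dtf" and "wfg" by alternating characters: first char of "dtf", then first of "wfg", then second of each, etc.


String 1: 'dtf'
String 2: 'wfg'
Operation: alternate characters
Pairs: 'd'+'w', 't'+'f', 'f'+'g'
Result: dwtffg


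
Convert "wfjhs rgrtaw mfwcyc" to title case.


Input string: 'wfjhs rgrtaw mfwcyc'
Operation: capitalize first letter of each word
Word transformations: 'wfjhs'->'Wfjhs', 'rgrtaw'->'Rgrtaw', 'mfwcyc'->'Mfwcyc'
Result: Wfjhs Rgrtaw Mfwcyc


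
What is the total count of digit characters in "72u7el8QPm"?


Input string: '72u7el8QPm'
Operation: count digit characters (0-9)
Scan: '7'(digit), '2'(digit), 'u', '7'(digit), 'e', 'l', '8'(digit), 'Q', 'P', 'm'
Digits found: 4
Result: 4


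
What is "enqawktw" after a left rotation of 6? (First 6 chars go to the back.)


Input: 'enqawktw', shift = 6
Operation: split at index 6 and swap parts
Front part s[0:6] = 'enqawk'
Back part s[6:] = 'tw'
Rotated = back + front = 'tw' + 'enqawk'
Result: twenqawk


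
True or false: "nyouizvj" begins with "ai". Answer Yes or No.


Input string: 'nyouizvj'
Prefix to check: 'ai'
First 2 characters of input: 'ny'
Match: False
Result: No


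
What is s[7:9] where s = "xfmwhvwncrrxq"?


Input string: 'xfmwhvwncrrxq'
Operation: slice [7:9]
Extract characters: s[7]='n', s[8]='c'
Result: nc


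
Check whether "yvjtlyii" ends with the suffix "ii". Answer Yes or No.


Input string: 'yvjtlyii'
Suffix to check: 'ii'
Last 2 characters of input: 'ii'
Match: True
Result: Yes


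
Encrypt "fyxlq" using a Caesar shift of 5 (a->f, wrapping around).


Input: 'fyxlq', shift = 5
Operation: for each letter, (position + 5) mod 26
Mapping: 'f'(5+5=10)->'k', 'y'(24+5=29, 29 mod 26=3)->'d', 'x'(23+5=28, 28 mod 26=2)->'c', 'l'(11+5=16)->'q', 'q'(16+5=21)->'v'
Result: kdcqv


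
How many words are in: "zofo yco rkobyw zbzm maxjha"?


Input string: 'zofo yco rkobyw zbzm maxjha'
Operation: split by spaces
Words found: 'zofo', 'yco', 'rkobyw', 'zbzm', 'maxjha'
Word count: 5


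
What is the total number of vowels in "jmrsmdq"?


Input string: 'jmrsmdq'
Operation: count vowels (a, e, i, o, u)
Scan: s[0]='j', s[1]='m', s[2]='r', s[3]='s', s[4]='m', s[5]='d', s[6]='q'
Vowels found: 0
Result: 0


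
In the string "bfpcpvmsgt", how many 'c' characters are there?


Input string: 'bfpcpvmsgt'
Target character: 'c'
Scan each position: s[3]='c'
Matches found at indices: 3
Total: 1


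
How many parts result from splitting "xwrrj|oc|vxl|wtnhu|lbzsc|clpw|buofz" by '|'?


Input string: 'xwrrj|oc|vxl|wtnhu|lbzsc|clpw|buofz'
Delimiter: '|'
Split result: 'xwrrj', 'oc', 'vxl', 'wtnhu', 'lbzsc', 'clpw', 'buofz'
Number of parts: 7


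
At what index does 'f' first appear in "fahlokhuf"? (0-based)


Input string: 'fahlokhuf'
Target: 'f'
Scanning left to right: s[0]='f'
First match at index: 0


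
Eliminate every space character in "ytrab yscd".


Input string: 'ytrab yscd'
Operation: remove all spaces
Words: 'ytrab', 'yscd'
Join without spaces: ytrabyscd


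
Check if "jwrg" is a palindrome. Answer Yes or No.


Input string: 'jwrg'
Reversed: 'grwj'
Compare pairs: s[0]='j' vs s[3]='g' (mismatch), s[1]='w' vs s[2]='r' (mismatch)
Palindrome: No


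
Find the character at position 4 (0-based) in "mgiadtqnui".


Input string: 'mgiadtqnui'
Operation: get character at index 4
Index mapping: s[0]='m', s[1]='g', s[2]='i', s[3]='a', s[4]='d'
Result: 'd'


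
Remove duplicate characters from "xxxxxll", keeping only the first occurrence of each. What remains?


Input: 'xxxxxll'
Operation: keep first occurrence of each character
Scan: s[0]='x' new -> keep; s[1]='x' seen -> skip; s[2]='x' seen -> skip; s[3]='x' seen -> skip; s[4]='x' seen -> skip; s[5]='l' new -> keep; s[6]='l' seen -> skip
Result: xl


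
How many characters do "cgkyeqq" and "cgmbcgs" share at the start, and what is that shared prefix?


String 1: 'cgkyeqq'
String 2: 'cgmbcgs'
Compare position by position:
pos 0: 'c' vs 'c' match
pos 1: 'g' vs 'g' match
pos 2: 'k' vs 'm' differ -> stop
Longest common prefix: "cg" (length 2)


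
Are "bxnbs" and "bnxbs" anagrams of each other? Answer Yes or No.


String 1: 'bxnbs' -> sorted: 'bbnsx'
String 2: 'bnxbs' -> sorted: 'bbnsx'
Compare sorted forms: 'bbnsx' == 'bbnsx'
Anagram: Yes


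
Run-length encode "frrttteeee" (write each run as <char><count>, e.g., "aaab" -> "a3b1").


Input: 'frrttteeee'
Operation: identify consecutive runs
Runs: 'f' -> f1, 'rr' -> r2, 'ttt' -> t3, 'eeee' -> e4
Encoded: f1r2t3e4


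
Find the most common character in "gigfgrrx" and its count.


Input: 'gigfgrrx'
Operation: tally each character
Counts: 'f':1, 'g':3, 'i':1, 'r':2, 'x':1
Maximum: 'g' appears 3 times


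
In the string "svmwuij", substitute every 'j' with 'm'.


Input string: 'svmwuij'
Operation: replace 'j' with 'm'
Positions of 'j': 6
After replacement: svmwuim


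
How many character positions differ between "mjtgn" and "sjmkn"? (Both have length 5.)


String 1: 'mjtgn'
String 2: 'sjmkn'
Compare each position: pos 0: 'm'!='s', pos 1: 'j'=='j', pos 2: 't'!='m', pos 3: 'g'!='k', pos 4: 'n'=='n'
Differing positions: 3
Hamming distance: 3


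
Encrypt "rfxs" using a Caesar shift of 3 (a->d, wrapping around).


Input: 'rfxs', shift = 3
Operation: for each letter, (position + 3) mod 26
Mapping: 'r'(17+3=20)->'u', 'f'(5+3=8)->'i', 'x'(23+3=26, 26 mod 26=0)->'a', 's'(18+3=21)->'v'
Result: uiav


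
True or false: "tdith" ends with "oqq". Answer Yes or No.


Input string: 'tdith'
Suffix to check: 'oqq'
Last 3 characters of input: 'ith'
Match: False
Result: No


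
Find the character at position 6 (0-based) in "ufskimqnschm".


Input string: 'ufskimqnschm'
Operation: get character at index 6
Index mapping: s[0]='u', s[1]='f', s[2]='s', s[3]='k', s[4]='i', s[5]='m', s[6]='q'
Result: 'q'


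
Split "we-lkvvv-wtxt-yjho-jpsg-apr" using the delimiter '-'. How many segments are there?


Input string: 'we-lkvvv-wtxt-yjho-jpsg-apr'
Delimiter: '-'
Split result: 'we', 'lkvvv', 'wtxt', 'yjho', 'jpsg', 'apr'
Number of parts: 6


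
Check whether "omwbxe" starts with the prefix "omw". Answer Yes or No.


Input string: 'omwbxe'
Prefix to check: 'omw'
First 3 characters of input: 'omw'
Match: True
Result: Yes


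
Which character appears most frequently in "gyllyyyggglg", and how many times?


Input: 'gyllyyyggglg'
Operation: tally each character
Counts: 'g':5, 'l':3, 'y':4
Maximum: 'g' appears 5 times


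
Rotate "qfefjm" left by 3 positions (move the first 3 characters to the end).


Input: 'qfefjm', shift = 3
Operation: split at index 3 and swap parts
Front part s[0:3] = 'qfe'
Back part s[3:] = 'fjm'
Rotated = back + front = 'fjm' + 'qfe'
Result: fjmqfe


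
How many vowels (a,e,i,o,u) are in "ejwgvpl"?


Input string: 'ejwgvpl'
Operation: count vowels (a, e, i, o, u)
Scan: s[0]='e' (vowel), s[1]='j', s[2]='w', s[3]='g', s[4]='v', s[5]='p', s[6]='l'
Vowels found: 1
Result: 1


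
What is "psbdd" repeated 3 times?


Input string: 'psbdd'
Operation: repeat 3 times
Concatenation: 'psbdd' + 'psbdd' + 'psbdd'
Result: psbddpsbddpsbdd


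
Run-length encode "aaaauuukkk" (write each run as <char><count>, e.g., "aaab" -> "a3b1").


Input: 'aaaauuukkk'
Operation: identify consecutive runs
Runs: 'aaaa' -> a4, 'uuu' -> u3, 'kkk' -> k3
Encoded: a4u3k3


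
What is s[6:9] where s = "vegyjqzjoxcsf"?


Input string: 'vegyjqzjoxcsf'
Operation: slice [6:9]
Extract characters: s[6]='z', s[7]='j', s[8]='o'
Result: zjo


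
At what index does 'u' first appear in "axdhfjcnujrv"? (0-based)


Input string: 'axdhfjcnujrv'
Target: 'u'
Scanning left to right: s[0]='a', s[1]='x', s[2]='d', s[3]='h', s[4]='f', s[5]='j', s[6]='c', s[7]='n', s[8]='u'
First match at index: 8


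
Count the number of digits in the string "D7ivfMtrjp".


Input string: 'D7ivfMtrjp'
Operation: count digit characters (0-9)
Scan: 'D', '7'(digit), 'i', 'v', 'f', 'M', 't', 'r', 'j', 'p'
Digits found: 1
Result: 1


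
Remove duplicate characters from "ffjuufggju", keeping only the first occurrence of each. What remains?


Input: 'ffjuufggju'
Operation: keep first occurrence of each character
Scan: s[0]='f' new -> keep; s[1]='f' seen -> skip; s[2]='j' new -> keep; s[3]='u' new -> keep; s[4]='u' seen -> skip; s[5]='f' seen -> skip; s[6]='g' new -> keep; s[7]='g' seen -> skip; s[8]='j' seen -> skip; s[9]='u' seen -> skip
Result: fjug


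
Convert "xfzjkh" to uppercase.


Input string: 'xfzjkh'
Operation: convert each letter to uppercase
Mapping: 'x'->'X', 'f'->'F', 'z'->'Z', 'j'->'J', 'k'->'K', 'h'->'H'
Result: XFZJKH


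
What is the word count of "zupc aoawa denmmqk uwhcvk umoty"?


Input string: 'zupc aoawa denmmqk uwhcvk umoty'
Operation: split by spaces
Words found: 'zupc', 'aoawa', 'denmmqk', 'uwhcvk', 'umoty'
Word count: 5


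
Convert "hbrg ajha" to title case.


Input string: 'hbrg ajha'
Operation: capitalize first letter of each word
Word transformations: 'hbrg'->'Hbrg', 'ajha'->'Ajha'
Result: Hbrg Ajha


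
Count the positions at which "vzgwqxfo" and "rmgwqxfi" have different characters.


String 1: 'vzgwqxfo'
String 2: 'rmgwqxfi'
Compare each position: pos 0: 'v'!='r', pos 1: 'z'!='m', pos 2: 'g'=='g', pos 3: 'w'=='w', pos 4: 'q'=='q', pos 5: 'x'=='x', pos 6: 'f'=='f', pos 7: 'o'!='i'
Differing positions: 3
Hamming distance: 3


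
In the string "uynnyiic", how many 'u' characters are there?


Input string: 'uynnyiic'
Target character: 'u'
Scan each position: s[0]='u'
Matches found at indices: 0
Total: 1


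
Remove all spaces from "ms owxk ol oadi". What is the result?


Input string: 'ms owxk ol oadi'
Operation: remove all spaces
Words: 'ms', 'owxk', 'ol', 'oadi'
Join without spaces: msowxkoloadi


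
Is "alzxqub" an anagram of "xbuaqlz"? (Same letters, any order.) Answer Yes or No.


String 1: 'xbuaqlz' -> sorted: 'ablquxz'
String 2: 'alzxqub' -> sorted: 'ablquxz'
Compare sorted forms: 'ablquxz' == 'ablquxz'
Anagram: Yes


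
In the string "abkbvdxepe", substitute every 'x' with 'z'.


Input string: 'abkbvdxepe'
Operation: replace 'x' with 'z'
Positions of 'x': 6
After replacement: abkbvdzepe


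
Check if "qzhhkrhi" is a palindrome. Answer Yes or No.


Input string: 'qzhhkrhi'
Reversed: 'ihrkhhzq'
Compare pairs: s[0]='q' vs s[7]='i' (mismatch), s[1]='z' vs s[6]='h' (mismatch), s[2]='h' vs s[5]='r' (mismatch), s[3]='h' vs s[4]='k' (mismatch)
Palindrome: No


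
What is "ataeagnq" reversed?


Input string: 'ataeagnq'
Operation: reverse character order
Original order: 'a' -> 't' -> 'a' -> 'e' -> 'a' -> 'g' -> 'n' -> 'q'
Reversed order: 'q' -> 'n' -> 'g' -> 'a' -> 'e' -> 'a' -> 't' -> 'a'
Result: qngaeata


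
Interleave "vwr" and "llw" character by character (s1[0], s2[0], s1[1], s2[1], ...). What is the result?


String 1: 'vwr'
String 2: 'llw'
Operation: alternate characters
Pairs: 'v'+'l', 'w'+'l', 'r'+'w'
Result: vlwlrw


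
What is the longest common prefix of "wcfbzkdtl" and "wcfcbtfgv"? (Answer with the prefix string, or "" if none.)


String 1: 'wcfbzkdtl'
String 2: 'wcfcbtfgv'
Compare position by position:
pos 0: 'w' vs 'w' match
pos 1: 'c' vs 'c' match
pos 2: 'f' vs 'f' match
pos 3: 'b' vs 'c' differ -> stop
Longest common prefix: "wcf" (length 3)


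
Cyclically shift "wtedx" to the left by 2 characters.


Input: 'wtedx', shift = 2
Operation: split at index 2 and swap parts
Front part s[0:2] = 'wt'
Back part s[2:] = 'edx'
Rotated = back + front = 'edx' + 'wt'
Result: edxwt


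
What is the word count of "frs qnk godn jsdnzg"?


Input string: 'frs qnk godn jsdnzg'
Operation: split by spaces
Words found: 'frs', 'qnk', 'godn', 'jsdnzg'
Word count: 4


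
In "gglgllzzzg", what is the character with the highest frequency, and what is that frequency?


Input: 'gglgllzzzg'
Operation: tally each character
Counts: 'g':4, 'l':3, 'z':3
Maximum: 'g' appears 4 times


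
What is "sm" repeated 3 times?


Input string: 'sm'
Operation: repeat 3 times
Concatenation: 'sm' + 'sm' + 'sm'
Result: smsmsm


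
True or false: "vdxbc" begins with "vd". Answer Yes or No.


Input string: 'vdxbc'
Prefix to check: 'vd'
First 2 characters of input: 'vd'
Match: True
Result: Yes


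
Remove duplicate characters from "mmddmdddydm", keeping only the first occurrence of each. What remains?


Input: 'mmddmdddydm'
Operation: keep first occurrence of each character
Scan: s[0]='m' new -> keep; s[1]='m' seen -> skip; s[2]='d' new -> keep; s[3]='d' seen -> skip; s[4]='m' seen -> skip; s[5]='d' seen -> skip; s[6]='d' seen -> skip; s[7]='d' seen -> skip; s[8]='y' new -> keep; s[9]='d' seen -> skip; s[10]='m' seen -> skip
Result: mdy


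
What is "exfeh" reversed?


Input string: 'exfeh'
Operation: reverse character order
Original order: 'e' -> 'x' -> 'f' -> 'e' -> 'h'
Reversed order: 'h' -> 'e' -> 'f' -> 'x' -> 'e'
Result: hefxe


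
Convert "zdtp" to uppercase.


Input string: 'zdtp'
Operation: convert each letter to uppercase
Mapping: 'z'->'Z', 'd'->'D', 't'->'T', 'p'->'P'
Result: ZDTP


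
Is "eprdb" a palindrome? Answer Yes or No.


Input string: 'eprdb'
Reversed: 'bdrpe'
Compare pairs: s[0]='e' vs s[4]='b' (mismatch), s[1]='p' vs s[3]='d' (mismatch)
Palindrome: No


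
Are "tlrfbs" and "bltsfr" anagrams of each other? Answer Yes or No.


String 1: 'tlrfbs' -> sorted: 'bflrst'
String 2: 'bltsfr' -> sorted: 'bflrst'
Compare sorted forms: 'bflrst' == 'bflrst'
Anagram: Yes


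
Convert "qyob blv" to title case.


Input string: 'qyob blv'
Operation: capitalize first letter of each word
Word transformations: 'qyob'->'Qyob', 'blv'->'Blv'
Result: Qyob Blv


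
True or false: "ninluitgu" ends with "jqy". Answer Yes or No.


Input string: 'ninluitgu'
Suffix to check: 'jqy'
Last 3 characters of input: 'tgu'
Match: False
Result: No


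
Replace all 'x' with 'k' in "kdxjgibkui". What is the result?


Input string: 'kdxjgibkui'
Operation: replace 'x' with 'k'
Positions of 'x': 2
After replacement: kdkjgibkui


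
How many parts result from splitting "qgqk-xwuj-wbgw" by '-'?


Input string: 'qgqk-xwuj-wbgw'
Delimiter: '-'
Split result: 'qgqk', 'xwuj', 'wbgw'
Number of parts: 3


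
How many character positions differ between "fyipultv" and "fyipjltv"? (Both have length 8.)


String 1: 'fyipultv'
String 2: 'fyipjltv'
Compare each position: pos 0: 'f'=='f', pos 1: 'y'=='y', pos 2: 'i'=='i', pos 3: 'p'=='p', pos 4: 'u'!='j', pos 5: 'l'=='l', pos 6: 't'=='t', pos 7: 'v'=='v'
Differing positions: 1
Hamming distance: 1


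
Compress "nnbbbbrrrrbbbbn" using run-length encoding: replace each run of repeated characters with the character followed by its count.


Input: 'nnbbbbrrrrbbbbn'
Operation: identify consecutive runs
Runs: 'nn' -> n2, 'bbbb' -> b4, 'rrrr' -> r4, 'bbbb' -> b4, 'n' -> n1
Encoded: n2b4r4b4n1


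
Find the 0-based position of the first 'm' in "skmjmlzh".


Input string: 'skmjmlzh'
Target: 'm'
Scanning left to right: s[0]='s', s[1]='k', s[2]='m'
First match at index: 2


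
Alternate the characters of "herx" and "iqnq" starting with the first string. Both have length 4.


String 1: 'herx'
String 2: 'iqnq'
Operation: alternate characters
Pairs: 'h'+'i', 'e'+'q', 'r'+'n', 'x'+'q'
Result: hieqrnxq


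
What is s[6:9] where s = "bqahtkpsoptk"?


Input string: 'bqahtkpsoptk'
Operation: slice [6:9]
Extract characters: s[6]='p', s[7]='s', s[8]='o'
Result: pso


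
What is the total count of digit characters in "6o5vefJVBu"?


Input string: '6o5vefJVBu'
Operation: count digit characters (0-9)
Scan: '6'(digit), 'o', '5'(digit), 'v', 'e', 'f', 'J', 'V', 'B', 'u'
Digits found: 2
Result: 2


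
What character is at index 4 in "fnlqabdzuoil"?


Input string: 'fnlqabdzuoil'
Operation: get character at index 4
Index mapping: s[0]='f', s[1]='n', s[2]='l', s[3]='q', s[4]='a'
Result: 'a'


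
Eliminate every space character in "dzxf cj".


Input string: 'dzxf cj'
Operation: remove all spaces
Words: 'dzxf', 'cj'
Join without spaces: dzxfcj


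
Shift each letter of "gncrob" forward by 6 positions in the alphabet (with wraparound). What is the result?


Input: 'gncrob', shift = 6
Operation: for each letter, (position + 6) mod 26
Mapping: 'g'(6+6=12)->'m', 'n'(13+6=19)->'t', 'c'(2+6=8)->'i', 'r'(17+6=23)->'x', 'o'(14+6=20)->'u', 'b'(1+6=7)->'h'
Result: mtixuh


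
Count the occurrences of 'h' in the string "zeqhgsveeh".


Input string: 'zeqhgsveeh'
Target character: 'h'
Scan each position: s[3]='h', s[9]='h'
Matches found at indices: 3, 9
Total: 2


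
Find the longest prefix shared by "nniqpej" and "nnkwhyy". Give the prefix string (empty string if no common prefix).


String 1: 'nniqpej'
String 2: 'nnkwhyy'
Compare position by position:
pos 0: 'n' vs 'n' match
pos 1: 'n' vs 'n' match
pos 2: 'i' vs 'k' differ -> stop
Longest common prefix: "nn" (length 2)


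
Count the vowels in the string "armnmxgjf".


Input string: 'armnmxgjf'
Operation: count vowels (a, e, i, o, u)
Scan: s[0]='a' (vowel), s[1]='r', s[2]='m', s[3]='n', s[4]='m', s[5]='x', s[6]='g', s[7]='j', s[8]='f'
Vowels found: 1
Result: 1


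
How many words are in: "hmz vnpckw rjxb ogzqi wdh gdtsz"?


Input string: 'hmz vnpckw rjxb ogzqi wdh gdtsz'
Operation: split by spaces
Words found: 'hmz', 'vnpckw', 'rjxb', 'ogzqi', 'wdh', 'gdtsz'
Word count: 6


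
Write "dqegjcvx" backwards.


Input string: 'dqegjcvx'
Operation: reverse character order
Original order: 'd' -> 'q' -> 'e' -> 'g' -> 'j' -> 'c' -> 'v' -> 'x'
Reversed order: 'x' -> 'v' -> 'c' -> 'j' -> 'g' -> 'e' -> 'q' -> 'd'
Result: xvcjgeqd


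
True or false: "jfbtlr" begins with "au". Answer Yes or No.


Input string: 'jfbtlr'
Prefix to check: 'au'
First 2 characters of input: 'jf'
Match: False
Result: No


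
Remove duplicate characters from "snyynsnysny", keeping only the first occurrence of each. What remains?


Input: 'snyynsnysny'
Operation: keep first occurrence of each character
Scan: s[0]='s' new -> keep; s[1]='n' new -> keep; s[2]='y' new -> keep; s[3]='y' seen -> skip; s[4]='n' seen -> skip; s[5]='s' seen -> skip; s[6]='n' seen -> skip; s[7]='y' seen -> skip; s[8]='s' seen -> skip; s[9]='n' seen -> skip; s[10]='y' seen -> skip
Result: sny


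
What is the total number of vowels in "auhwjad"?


Input string: 'auhwjad'
Operation: count vowels (a, e, i, o, u)
Scan: s[0]='a' (vowel), s[1]='u' (vowel), s[2]='h', s[3]='w', s[4]='j', s[5]='a' (vowel), s[6]='d'
Vowels found: 3
Result: 3


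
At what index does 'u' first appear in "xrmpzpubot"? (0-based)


Input string: 'xrmpzpubot'
Target: 'u'
Scanning left to right: s[0]='x', s[1]='r', s[2]='m', s[3]='p', s[4]='z', s[5]='p', s[6]='u'
First match at index: 6


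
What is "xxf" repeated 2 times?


Input string: 'xxf'
Operation: repeat 2 times
Concatenation: 'xxf' + 'xxf'
Result: xxfxxf


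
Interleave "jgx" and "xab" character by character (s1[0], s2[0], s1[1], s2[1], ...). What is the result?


String 1: 'jgx'
String 2: 'xab'
Operation: alternate characters
Pairs: 'j'+'x', 'g'+'a', 'x'+'b'
Result: jxgaxb


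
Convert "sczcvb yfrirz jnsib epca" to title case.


Input string: 'sczcvb yfrirz jnsib epca'
Operation: capitalize first letter of each word
Word transformations: 'sczcvb'->'Sczcvb', 'yfrirz'->'Yfrirz', 'jnsib'->'Jnsib', 'epca'->'Epca'
Result: Sczcvb Yfrirz Jnsib Epca


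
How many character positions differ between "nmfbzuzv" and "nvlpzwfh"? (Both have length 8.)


String 1: 'nmfbzuzv'
String 2: 'nvlpzwfh'
Compare each position: pos 0: 'n'=='n', pos 1: 'm'!='v', pos 2: 'f'!='l', pos 3: 'b'!='p', pos 4: 'z'=='z', pos 5: 'u'!='w', pos 6: 'z'!='f', pos 7: 'v'!='h'
Differing positions: 6
Hamming distance: 6


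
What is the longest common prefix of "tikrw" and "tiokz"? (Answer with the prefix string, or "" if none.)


String 1: 'tikrw'
String 2: 'tiokz'
Compare position by position:
pos 0: 't' vs 't' match
pos 1: 'i' vs 'i' match
pos 2: 'k' vs 'o' differ -> stop
Longest common prefix: "ti" (length 2)


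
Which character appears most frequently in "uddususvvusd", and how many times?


Input: 'uddususvvusd'
Operation: tally each character
Counts: 'd':3, 's':3, 'u':4, 'v':2
Maximum: 'u' appears 4 times


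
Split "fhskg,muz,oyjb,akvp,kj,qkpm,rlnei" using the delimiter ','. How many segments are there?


Input string: 'fhskg,muz,oyjb,akvp,kj,qkpm,rlnei'
Delimiter: ','
Split result: 'fhskg', 'muz', 'oyjb', 'akvp', 'kj', 'qkpm', 'rlnei'
Number of parts: 7


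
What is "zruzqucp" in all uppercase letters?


Input string: 'zruzqucp'
Operation: convert each letter to uppercase
Mapping: 'z'->'Z', 'r'->'R', 'u'->'U', 'z'->'Z', 'q'->'Q', 'u'->'U', 'c'->'C', 'p'->'P'
Result: ZRUZQUCP


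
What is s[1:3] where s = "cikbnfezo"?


Input string: 'cikbnfezo'
Operation: slice [1:3]
Extract characters: s[1]='i', s[2]='k'
Result: ik


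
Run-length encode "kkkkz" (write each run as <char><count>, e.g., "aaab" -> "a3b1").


Input: 'kkkkz'
Operation: identify consecutive runs
Runs: 'kkkk' -> k4, 'z' -> z1
Encoded: k4z1


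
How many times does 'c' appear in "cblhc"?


Input string: 'cblhc'
Target character: 'c'
Scan each position: s[0]='c', s[4]='c'
Matches found at indices: 0, 4
Total: 2


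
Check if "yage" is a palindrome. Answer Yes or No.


Input string: 'yage'
Reversed: 'egay'
Compare pairs: s[0]='y' vs s[3]='e' (mismatch), s[1]='a' vs s[2]='g' (mismatch)
Palindrome: No


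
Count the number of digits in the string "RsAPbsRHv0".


Input string: 'RsAPbsRHv0'
Operation: count digit characters (0-9)
Scan: 'R', 's', 'A', 'P', 'b', 's', 'R', 'H', 'v', '0'(digit)
Digits found: 1
Result: 1


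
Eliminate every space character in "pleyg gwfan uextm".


Input string: 'pleyg gwfan uextm'
Operation: remove all spaces
Words: 'pleyg', 'gwfan', 'uextm'
Join without spaces: pleyggwfanuextm


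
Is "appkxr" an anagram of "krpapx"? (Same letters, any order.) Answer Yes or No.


String 1: 'krpapx' -> sorted: 'akpprx'
String 2: 'appkxr' -> sorted: 'akpprx'
Compare sorted forms: 'akpprx' == 'akpprx'
Anagram: Yes


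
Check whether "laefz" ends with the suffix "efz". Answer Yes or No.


Input string: 'laefz'
Suffix to check: 'efz'
Last 3 characters of input: 'efz'
Match: True
Result: Yes


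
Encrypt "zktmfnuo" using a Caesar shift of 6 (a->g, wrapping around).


Input: 'zktmfnuo', shift = 6
Operation: for each letter, (position + 6) mod 26
Mapping: 'z'(25+6=31, 31 mod 26=5)->'f', 'k'(10+6=16)->'q', 't'(19+6=25)->'z', 'm'(12+6=18)->'s', 'f'(5+6=11)->'l', 'n'(13+6=19)->'t', 'u'(20+6=26, 26 mod 26=0)->'a', 'o'(14+6=20)->'u'
Result: fqzsltau


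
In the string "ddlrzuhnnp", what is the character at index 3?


Input string: 'ddlrzuhnnp'
Operation: get character at index 3
Index mapping: s[0]='d', s[1]='d', s[2]='l', s[3]='r'
Result: 'r'


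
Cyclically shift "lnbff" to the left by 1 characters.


Input: 'lnbff', shift = 1
Operation: split at index 1 and swap parts
Front part s[0:1] = 'l'
Back part s[1:] = 'nbff'
Rotated = back + front = 'nbff' + 'l'
Result: nbffl


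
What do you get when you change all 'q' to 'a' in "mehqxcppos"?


Input string: 'mehqxcppos'
Operation: replace 'q' with 'a'
Positions of 'q': 3
After replacement: mehaxcppos


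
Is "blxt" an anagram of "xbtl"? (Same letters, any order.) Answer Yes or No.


String 1: 'xbtl' -> sorted: 'bltx'
String 2: 'blxt' -> sorted: 'bltx'
Compare sorted forms: 'bltx' == 'bltx'
Anagram: Yes


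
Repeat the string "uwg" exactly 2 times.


Input string: 'uwg'
Operation: repeat 2 times
Concatenation: 'uwg' + 'uwg'
Result: uwguwg


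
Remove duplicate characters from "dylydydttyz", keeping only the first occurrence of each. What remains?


Input: 'dylydydttyz'
Operation: keep first occurrence of each character
Scan: s[0]='d' new -> keep; s[1]='y' new -> keep; s[2]='l' new -> keep; s[3]='y' seen -> skip; s[4]='d' seen -> skip; s[5]='y' seen -> skip; s[6]='d' seen -> skip; s[7]='t' new -> keep; s[8]='t' seen -> skip; s[9]='y' seen -> skip; s[10]='z' new -> keep
Result: dyltz


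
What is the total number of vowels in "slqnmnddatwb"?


Input string: 'slqnmnddatwb'
Operation: count vowels (a, e, i, o, u)
Scan: s[0]='s', s[1]='l', s[2]='q', s[3]='n', s[4]='m', s[5]='n', s[6]='d', s[7]='d', s[8]='a' (vowel), s[9]='t', s[10]='w', s[11]='b'
Vowels found: 1
Result: 1


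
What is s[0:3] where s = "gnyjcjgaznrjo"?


Input string: 'gnyjcjgaznrjo'
Operation: slice [0:3]
Extract characters: s[0]='g', s[1]='n', s[2]='y'
Result: gny


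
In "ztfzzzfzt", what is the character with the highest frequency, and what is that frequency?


Input: 'ztfzzzfzt'
Operation: tally each character
Counts: 'f':2, 't':2, 'z':5
Maximum: 'z' appears 5 times


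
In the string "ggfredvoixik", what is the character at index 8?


Input string: 'ggfredvoixik'
Operation: get character at index 8
Index mapping: s[0]='g', s[1]='g', s[2]='f', s[3]='r', s[4]='e', s[5]='d', s[6]='v', s[7]='o', s[8]='i'
Result: 'i'


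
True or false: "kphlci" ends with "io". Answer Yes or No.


Input string: 'kphlci'
Suffix to check: 'io'
Last 2 characters of input: 'ci'
Match: False
Result: No


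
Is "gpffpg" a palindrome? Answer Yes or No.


Input string: 'gpffpg'
Reversed: 'gpffpg'
Compare pairs: s[0]='g' vs s[5]='g' (match), s[1]='p' vs s[4]='p' (match), s[2]='f' vs s[3]='f' (match)
Palindrome: Yes


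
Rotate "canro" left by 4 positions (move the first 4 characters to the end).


Input: 'canro', shift = 4
Operation: split at index 4 and swap parts
Front part s[0:4] = 'canr'
Back part s[4:] = 'o'
Rotated = back + front = 'o' + 'canr'
Result: ocanr


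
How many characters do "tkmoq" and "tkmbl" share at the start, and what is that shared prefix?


String 1: 'tkmoq'
String 2: 'tkmbl'
Compare position by position:
pos 0: 't' vs 't' match
pos 1: 'k' vs 'k' match
pos 2: 'm' vs 'm' match
pos 3: 'o' vs 'b' differ -> stop
Longest common prefix: "tkm" (length 3)


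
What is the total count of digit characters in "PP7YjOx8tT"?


Input string: 'PP7YjOx8tT'
Operation: count digit characters (0-9)
Scan: 'P', 'P', '7'(digit), 'Y', 'j', 'O', 'x', '8'(digit), 't', 'T'
Digits found: 2
Result: 2


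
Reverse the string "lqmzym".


Input string: 'lqmzym'
Operation: reverse character order
Original order: 'l' -> 'q' -> 'm' -> 'z' -> 'y' -> 'm'
Reversed order: 'm' -> 'y' -> 'z' -> 'm' -> 'q' -> 'l'
Result: myzmql


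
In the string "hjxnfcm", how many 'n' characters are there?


Input string: 'hjxnfcm'
Target character: 'n'
Scan each position: s[3]='n'
Matches found at indices: 3
Total: 1


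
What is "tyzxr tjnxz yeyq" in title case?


Input string: 'tyzxr tjnxz yeyq'
Operation: capitalize first letter of each word
Word transformations: 'tyzxr'->'Tyzxr', 'tjnxz'->'Tjnxz', 'yeyq'->'Yeyq'
Result: Tyzxr Tjnxz Yeyq


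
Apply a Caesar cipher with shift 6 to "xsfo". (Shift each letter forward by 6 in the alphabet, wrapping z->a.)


Input: 'xsfo', shift = 6
Operation: for each letter, (position + 6) mod 26
Mapping: 'x'(23+6=29, 29 mod 26=3)->'d', 's'(18+6=24)->'y', 'f'(5+6=11)->'l', 'o'(14+6=20)->'u'
Result: dylu


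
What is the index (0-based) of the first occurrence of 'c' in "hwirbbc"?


Input string: 'hwirbbc'
Target: 'c'
Scanning left to right: s[0]='h', s[1]='w', s[2]='i', s[3]='r', s[4]='b', s[5]='b', s[6]='c'
First match at index: 6


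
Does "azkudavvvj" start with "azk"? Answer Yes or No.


Input string: 'azkudavvvj'
Prefix to check: 'azk'
First 3 characters of input: 'azk'
Match: True
Result: Yes


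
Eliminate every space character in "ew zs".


Input string: 'ew zs'
Operation: remove all spaces
Words: 'ew', 'zs'
Join without spaces: ewzs


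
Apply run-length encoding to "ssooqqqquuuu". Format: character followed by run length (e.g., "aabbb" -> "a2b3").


Input: 'ssooqqqquuuu'
Operation: identify consecutive runs
Runs: 'ss' -> s2, 'oo' -> o2, 'qqqq' -> q4, 'uuuu' -> u4
Encoded: s2o2q4u4


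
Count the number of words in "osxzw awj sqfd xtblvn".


Input string: 'osxzw awj sqfd xtblvn'
Operation: split by spaces
Words found: 'osxzw', 'awj', 'sqfd', 'xtblvn'
Word count: 4


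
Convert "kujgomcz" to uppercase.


Input string: 'kujgomcz'
Operation: convert each letter to uppercase
Mapping: 'k'->'K', 'u'->'U', 'j'->'J', 'g'->'G', 'o'->'O', 'm'->'M', 'c'->'C', 'z'->'Z'
Result: KUJGOMCZ


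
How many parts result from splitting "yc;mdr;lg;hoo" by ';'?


Input string: 'yc;mdr;lg;hoo'
Delimiter: ';'
Split result: 'yc', 'mdr', 'lg', 'hoo'
Number of parts: 4


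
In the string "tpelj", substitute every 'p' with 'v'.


Input string: 'tpelj'
Operation: replace 'p' with 'v'
Positions of 'p': 1
After replacement: tvelj


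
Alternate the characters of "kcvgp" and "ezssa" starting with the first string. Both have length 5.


String 1: 'kcvgp'
String 2: 'ezssa'
Operation: alternate characters
Pairs: 'k'+'e', 'c'+'z', 'v'+'s', 'g'+'s', 'p'+'a'
Result: keczvsgspa


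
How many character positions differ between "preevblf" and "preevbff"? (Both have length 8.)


String 1: 'preevblf'
String 2: 'preevbff'
Compare each position: pos 0: 'p'=='p', pos 1: 'r'=='r', pos 2: 'e'=='e', pos 3: 'e'=='e', pos 4: 'v'=='v', pos 5: 'b'=='b', pos 6: 'l'!='f', pos 7: 'f'=='f'
Differing positions: 1
Hamming distance: 1


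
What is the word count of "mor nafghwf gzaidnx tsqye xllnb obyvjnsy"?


Input string: 'mor nafghwf gzaidnx tsqye xllnb obyvjnsy'
Operation: split by spaces
Words found: 'mor', 'nafghwf', 'gzaidnx', 'tsqye', 'xllnb', 'obyvjnsy'
Word count: 6


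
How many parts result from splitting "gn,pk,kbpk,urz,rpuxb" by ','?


Input string: 'gn,pk,kbpk,urz,rpuxb'
Delimiter: ','
Split result: 'gn', 'pk', 'kbpk', 'urz', 'rpuxb'
Number of parts: 5


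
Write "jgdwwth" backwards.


Input string: 'jgdwwth'
Operation: reverse character order
Original order: 'j' -> 'g' -> 'd' -> 'w' -> 'w' -> 't' -> 'h'
Reversed order: 'h' -> 't' -> 'w' -> 'w' -> 'd' -> 'g' -> 'j'
Result: htwwdgj


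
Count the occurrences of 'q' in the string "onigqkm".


Input string: 'onigqkm'
Target character: 'q'
Scan each position: s[4]='q'
Matches found at indices: 4
Total: 1


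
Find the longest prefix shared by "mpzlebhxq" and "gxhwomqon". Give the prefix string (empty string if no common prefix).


String 1: 'mpzlebhxq'
String 2: 'gxhwomqon'
Compare position by position:
pos 0: 'm' vs 'g' differ -> stop
Longest common prefix: "" (length 0)


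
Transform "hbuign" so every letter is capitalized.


Input string: 'hbuign'
Operation: convert each letter to uppercase
Mapping: 'h'->'H', 'b'->'B', 'u'->'U', 'i'->'I', 'g'->'G', 'n'->'N'
Result: HBUIGN


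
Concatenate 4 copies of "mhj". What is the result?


Input string: 'mhj'
Operation: repeat 4 times
Concatenation: 'mhj' + 'mhj' + 'mhj' + 'mhj'
Result: mhjmhjmhjmhj


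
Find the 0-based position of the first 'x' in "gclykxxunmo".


Input string: 'gclykxxunmo'
Target: 'x'
Scanning left to right: s[0]='g', s[1]='c', s[2]='l', s[3]='y', s[4]='k', s[5]='x'
First match at index: 5


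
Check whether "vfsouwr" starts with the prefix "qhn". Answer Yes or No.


Input string: 'vfsouwr'
Prefix to check: 'qhn'
First 3 characters of input: 'vfs'
Match: False
Result: No


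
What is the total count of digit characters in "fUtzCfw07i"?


Input string: 'fUtzCfw07i'
Operation: count digit characters (0-9)
Scan: 'f', 'U', 't', 'z', 'C', 'f', 'w', '0'(digit), '7'(digit), 'i'
Digits found: 2
Result: 2


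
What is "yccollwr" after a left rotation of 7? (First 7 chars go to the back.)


Input: 'yccollwr', shift = 7
Operation: split at index 7 and swap parts
Front part s[0:7] = 'yccollw'
Back part s[7:] = 'r'
Rotated = back + front = 'r' + 'yccollw'
Result: ryccollw


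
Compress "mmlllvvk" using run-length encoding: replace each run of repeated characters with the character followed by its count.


Input: 'mmlllvvk'
Operation: identify consecutive runs
Runs: 'mm' -> m2, 'lll' -> l3, 'vv' -> v2, 'k' -> k1
Encoded: m2l3v2k1


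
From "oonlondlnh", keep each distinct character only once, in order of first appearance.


Input: 'oonlondlnh'
Operation: keep first occurrence of each character
Scan: s[0]='o' new -> keep; s[1]='o' seen -> skip; s[2]='n' new -> keep; s[3]='l' new -> keep; s[4]='o' seen -> skip; s[5]='n' seen -> skip; s[6]='d' new -> keep; s[7]='l' seen -> skip; s[8]='n' seen -> skip; s[9]='h' new -> keep
Result: onldh


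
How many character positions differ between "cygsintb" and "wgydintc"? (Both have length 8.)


String 1: 'cygsintb'
String 2: 'wgydintc'
Compare each position: pos 0: 'c'!='w', pos 1: 'y'!='g', pos 2: 'g'!='y', pos 3: 's'!='d', pos 4: 'i'=='i', pos 5: 'n'=='n', pos 6: 't'=='t', pos 7: 'b'!='c'
Differing positions: 5
Hamming distance: 5
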